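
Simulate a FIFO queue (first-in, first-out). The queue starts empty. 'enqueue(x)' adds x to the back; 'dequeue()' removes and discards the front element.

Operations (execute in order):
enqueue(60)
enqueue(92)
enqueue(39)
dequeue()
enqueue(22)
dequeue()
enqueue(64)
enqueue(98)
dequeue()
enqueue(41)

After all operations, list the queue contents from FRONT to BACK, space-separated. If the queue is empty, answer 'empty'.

enqueue(60): [60]
enqueue(92): [60, 92]
enqueue(39): [60, 92, 39]
dequeue(): [92, 39]
enqueue(22): [92, 39, 22]
dequeue(): [39, 22]
enqueue(64): [39, 22, 64]
enqueue(98): [39, 22, 64, 98]
dequeue(): [22, 64, 98]
enqueue(41): [22, 64, 98, 41]

Answer: 22 64 98 41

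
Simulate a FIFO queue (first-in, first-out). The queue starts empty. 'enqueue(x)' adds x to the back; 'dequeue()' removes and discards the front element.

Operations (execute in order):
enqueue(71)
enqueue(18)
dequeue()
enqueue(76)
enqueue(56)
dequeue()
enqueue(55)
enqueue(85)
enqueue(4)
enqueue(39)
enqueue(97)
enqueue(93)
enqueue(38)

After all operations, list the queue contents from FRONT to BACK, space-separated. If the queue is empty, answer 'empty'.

Answer: 76 56 55 85 4 39 97 93 38

Derivation:
enqueue(71): [71]
enqueue(18): [71, 18]
dequeue(): [18]
enqueue(76): [18, 76]
enqueue(56): [18, 76, 56]
dequeue(): [76, 56]
enqueue(55): [76, 56, 55]
enqueue(85): [76, 56, 55, 85]
enqueue(4): [76, 56, 55, 85, 4]
enqueue(39): [76, 56, 55, 85, 4, 39]
enqueue(97): [76, 56, 55, 85, 4, 39, 97]
enqueue(93): [76, 56, 55, 85, 4, 39, 97, 93]
enqueue(38): [76, 56, 55, 85, 4, 39, 97, 93, 38]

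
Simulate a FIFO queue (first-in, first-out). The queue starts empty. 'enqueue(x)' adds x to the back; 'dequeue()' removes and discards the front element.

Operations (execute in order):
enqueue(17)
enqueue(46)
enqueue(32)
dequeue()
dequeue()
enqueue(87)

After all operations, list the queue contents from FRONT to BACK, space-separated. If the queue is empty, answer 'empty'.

Answer: 32 87

Derivation:
enqueue(17): [17]
enqueue(46): [17, 46]
enqueue(32): [17, 46, 32]
dequeue(): [46, 32]
dequeue(): [32]
enqueue(87): [32, 87]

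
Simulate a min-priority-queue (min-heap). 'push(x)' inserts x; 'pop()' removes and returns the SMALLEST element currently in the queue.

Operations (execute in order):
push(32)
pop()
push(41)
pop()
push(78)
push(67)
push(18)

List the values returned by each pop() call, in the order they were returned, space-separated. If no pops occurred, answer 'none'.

Answer: 32 41

Derivation:
push(32): heap contents = [32]
pop() → 32: heap contents = []
push(41): heap contents = [41]
pop() → 41: heap contents = []
push(78): heap contents = [78]
push(67): heap contents = [67, 78]
push(18): heap contents = [18, 67, 78]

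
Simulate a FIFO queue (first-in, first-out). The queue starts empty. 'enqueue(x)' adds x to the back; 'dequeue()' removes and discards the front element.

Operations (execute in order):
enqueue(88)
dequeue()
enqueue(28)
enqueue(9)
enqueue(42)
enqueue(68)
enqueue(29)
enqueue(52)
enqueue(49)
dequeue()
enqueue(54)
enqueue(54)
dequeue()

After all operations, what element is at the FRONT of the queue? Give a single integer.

Answer: 42

Derivation:
enqueue(88): queue = [88]
dequeue(): queue = []
enqueue(28): queue = [28]
enqueue(9): queue = [28, 9]
enqueue(42): queue = [28, 9, 42]
enqueue(68): queue = [28, 9, 42, 68]
enqueue(29): queue = [28, 9, 42, 68, 29]
enqueue(52): queue = [28, 9, 42, 68, 29, 52]
enqueue(49): queue = [28, 9, 42, 68, 29, 52, 49]
dequeue(): queue = [9, 42, 68, 29, 52, 49]
enqueue(54): queue = [9, 42, 68, 29, 52, 49, 54]
enqueue(54): queue = [9, 42, 68, 29, 52, 49, 54, 54]
dequeue(): queue = [42, 68, 29, 52, 49, 54, 54]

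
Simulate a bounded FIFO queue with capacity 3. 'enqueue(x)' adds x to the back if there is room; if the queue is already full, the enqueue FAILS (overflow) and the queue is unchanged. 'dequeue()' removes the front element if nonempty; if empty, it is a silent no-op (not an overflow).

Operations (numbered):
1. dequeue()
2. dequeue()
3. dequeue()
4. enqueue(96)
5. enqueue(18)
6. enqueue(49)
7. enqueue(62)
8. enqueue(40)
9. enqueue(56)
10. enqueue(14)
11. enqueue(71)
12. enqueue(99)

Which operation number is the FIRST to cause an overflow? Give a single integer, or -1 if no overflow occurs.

1. dequeue(): empty, no-op, size=0
2. dequeue(): empty, no-op, size=0
3. dequeue(): empty, no-op, size=0
4. enqueue(96): size=1
5. enqueue(18): size=2
6. enqueue(49): size=3
7. enqueue(62): size=3=cap → OVERFLOW (fail)
8. enqueue(40): size=3=cap → OVERFLOW (fail)
9. enqueue(56): size=3=cap → OVERFLOW (fail)
10. enqueue(14): size=3=cap → OVERFLOW (fail)
11. enqueue(71): size=3=cap → OVERFLOW (fail)
12. enqueue(99): size=3=cap → OVERFLOW (fail)

Answer: 7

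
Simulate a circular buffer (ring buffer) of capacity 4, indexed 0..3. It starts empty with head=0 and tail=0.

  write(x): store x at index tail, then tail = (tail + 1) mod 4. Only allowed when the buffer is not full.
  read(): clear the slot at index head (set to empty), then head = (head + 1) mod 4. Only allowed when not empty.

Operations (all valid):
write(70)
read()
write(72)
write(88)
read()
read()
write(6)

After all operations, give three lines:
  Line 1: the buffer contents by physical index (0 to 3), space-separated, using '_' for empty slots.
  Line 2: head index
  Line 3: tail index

Answer: _ _ _ 6
3
0

Derivation:
write(70): buf=[70 _ _ _], head=0, tail=1, size=1
read(): buf=[_ _ _ _], head=1, tail=1, size=0
write(72): buf=[_ 72 _ _], head=1, tail=2, size=1
write(88): buf=[_ 72 88 _], head=1, tail=3, size=2
read(): buf=[_ _ 88 _], head=2, tail=3, size=1
read(): buf=[_ _ _ _], head=3, tail=3, size=0
write(6): buf=[_ _ _ 6], head=3, tail=0, size=1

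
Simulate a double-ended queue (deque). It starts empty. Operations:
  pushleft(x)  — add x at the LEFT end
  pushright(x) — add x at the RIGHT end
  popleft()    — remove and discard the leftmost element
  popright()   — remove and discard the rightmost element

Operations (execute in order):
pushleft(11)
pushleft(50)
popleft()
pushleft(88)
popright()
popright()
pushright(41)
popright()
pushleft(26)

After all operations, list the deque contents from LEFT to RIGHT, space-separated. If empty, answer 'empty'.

Answer: 26

Derivation:
pushleft(11): [11]
pushleft(50): [50, 11]
popleft(): [11]
pushleft(88): [88, 11]
popright(): [88]
popright(): []
pushright(41): [41]
popright(): []
pushleft(26): [26]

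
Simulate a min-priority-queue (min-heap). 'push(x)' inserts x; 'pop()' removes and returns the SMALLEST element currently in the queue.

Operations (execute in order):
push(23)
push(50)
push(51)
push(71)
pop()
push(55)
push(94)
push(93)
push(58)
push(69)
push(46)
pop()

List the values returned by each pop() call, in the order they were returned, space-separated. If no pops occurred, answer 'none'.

push(23): heap contents = [23]
push(50): heap contents = [23, 50]
push(51): heap contents = [23, 50, 51]
push(71): heap contents = [23, 50, 51, 71]
pop() → 23: heap contents = [50, 51, 71]
push(55): heap contents = [50, 51, 55, 71]
push(94): heap contents = [50, 51, 55, 71, 94]
push(93): heap contents = [50, 51, 55, 71, 93, 94]
push(58): heap contents = [50, 51, 55, 58, 71, 93, 94]
push(69): heap contents = [50, 51, 55, 58, 69, 71, 93, 94]
push(46): heap contents = [46, 50, 51, 55, 58, 69, 71, 93, 94]
pop() → 46: heap contents = [50, 51, 55, 58, 69, 71, 93, 94]

Answer: 23 46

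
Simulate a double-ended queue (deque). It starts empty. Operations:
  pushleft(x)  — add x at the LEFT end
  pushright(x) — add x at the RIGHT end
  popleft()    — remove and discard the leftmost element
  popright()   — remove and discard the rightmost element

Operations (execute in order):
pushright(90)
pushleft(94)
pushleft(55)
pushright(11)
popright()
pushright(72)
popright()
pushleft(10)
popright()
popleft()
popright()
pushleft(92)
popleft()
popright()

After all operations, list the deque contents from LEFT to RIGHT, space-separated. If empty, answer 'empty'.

pushright(90): [90]
pushleft(94): [94, 90]
pushleft(55): [55, 94, 90]
pushright(11): [55, 94, 90, 11]
popright(): [55, 94, 90]
pushright(72): [55, 94, 90, 72]
popright(): [55, 94, 90]
pushleft(10): [10, 55, 94, 90]
popright(): [10, 55, 94]
popleft(): [55, 94]
popright(): [55]
pushleft(92): [92, 55]
popleft(): [55]
popright(): []

Answer: empty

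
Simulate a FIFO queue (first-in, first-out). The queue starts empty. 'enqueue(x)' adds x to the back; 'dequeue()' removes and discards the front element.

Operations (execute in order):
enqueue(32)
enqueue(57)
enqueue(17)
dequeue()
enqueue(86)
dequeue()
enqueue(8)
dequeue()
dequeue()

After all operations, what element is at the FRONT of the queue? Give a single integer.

enqueue(32): queue = [32]
enqueue(57): queue = [32, 57]
enqueue(17): queue = [32, 57, 17]
dequeue(): queue = [57, 17]
enqueue(86): queue = [57, 17, 86]
dequeue(): queue = [17, 86]
enqueue(8): queue = [17, 86, 8]
dequeue(): queue = [86, 8]
dequeue(): queue = [8]

Answer: 8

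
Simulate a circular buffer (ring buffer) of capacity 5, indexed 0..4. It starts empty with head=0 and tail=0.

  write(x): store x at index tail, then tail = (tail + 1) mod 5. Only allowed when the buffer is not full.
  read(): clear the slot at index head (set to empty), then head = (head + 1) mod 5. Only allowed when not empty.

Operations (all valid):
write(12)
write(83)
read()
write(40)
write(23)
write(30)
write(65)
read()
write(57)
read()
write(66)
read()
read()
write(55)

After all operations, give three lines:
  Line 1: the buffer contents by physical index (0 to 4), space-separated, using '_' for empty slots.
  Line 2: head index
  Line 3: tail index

Answer: 65 57 66 55 _
0
4

Derivation:
write(12): buf=[12 _ _ _ _], head=0, tail=1, size=1
write(83): buf=[12 83 _ _ _], head=0, tail=2, size=2
read(): buf=[_ 83 _ _ _], head=1, tail=2, size=1
write(40): buf=[_ 83 40 _ _], head=1, tail=3, size=2
write(23): buf=[_ 83 40 23 _], head=1, tail=4, size=3
write(30): buf=[_ 83 40 23 30], head=1, tail=0, size=4
write(65): buf=[65 83 40 23 30], head=1, tail=1, size=5
read(): buf=[65 _ 40 23 30], head=2, tail=1, size=4
write(57): buf=[65 57 40 23 30], head=2, tail=2, size=5
read(): buf=[65 57 _ 23 30], head=3, tail=2, size=4
write(66): buf=[65 57 66 23 30], head=3, tail=3, size=5
read(): buf=[65 57 66 _ 30], head=4, tail=3, size=4
read(): buf=[65 57 66 _ _], head=0, tail=3, size=3
write(55): buf=[65 57 66 55 _], head=0, tail=4, size=4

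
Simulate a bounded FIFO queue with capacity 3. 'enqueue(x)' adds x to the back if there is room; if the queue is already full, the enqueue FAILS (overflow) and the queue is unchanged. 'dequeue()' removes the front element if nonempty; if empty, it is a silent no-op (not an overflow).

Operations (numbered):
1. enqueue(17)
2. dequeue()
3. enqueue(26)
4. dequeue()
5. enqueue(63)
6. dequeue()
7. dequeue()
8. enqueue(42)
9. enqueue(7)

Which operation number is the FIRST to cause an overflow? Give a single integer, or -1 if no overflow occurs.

1. enqueue(17): size=1
2. dequeue(): size=0
3. enqueue(26): size=1
4. dequeue(): size=0
5. enqueue(63): size=1
6. dequeue(): size=0
7. dequeue(): empty, no-op, size=0
8. enqueue(42): size=1
9. enqueue(7): size=2

Answer: -1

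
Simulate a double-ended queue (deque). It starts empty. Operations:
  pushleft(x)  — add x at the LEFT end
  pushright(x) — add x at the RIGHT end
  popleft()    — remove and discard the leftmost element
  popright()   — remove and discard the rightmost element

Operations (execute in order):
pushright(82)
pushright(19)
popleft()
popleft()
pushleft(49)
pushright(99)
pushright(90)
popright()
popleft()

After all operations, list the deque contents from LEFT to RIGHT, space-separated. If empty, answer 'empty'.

pushright(82): [82]
pushright(19): [82, 19]
popleft(): [19]
popleft(): []
pushleft(49): [49]
pushright(99): [49, 99]
pushright(90): [49, 99, 90]
popright(): [49, 99]
popleft(): [99]

Answer: 99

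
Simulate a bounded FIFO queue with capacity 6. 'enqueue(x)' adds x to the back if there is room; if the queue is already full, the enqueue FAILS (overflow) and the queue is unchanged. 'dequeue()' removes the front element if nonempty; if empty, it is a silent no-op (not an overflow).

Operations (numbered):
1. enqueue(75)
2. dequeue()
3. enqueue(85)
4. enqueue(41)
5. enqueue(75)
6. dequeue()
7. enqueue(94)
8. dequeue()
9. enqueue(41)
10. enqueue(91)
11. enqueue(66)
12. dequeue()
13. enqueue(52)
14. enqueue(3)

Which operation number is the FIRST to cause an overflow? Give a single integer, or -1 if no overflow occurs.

1. enqueue(75): size=1
2. dequeue(): size=0
3. enqueue(85): size=1
4. enqueue(41): size=2
5. enqueue(75): size=3
6. dequeue(): size=2
7. enqueue(94): size=3
8. dequeue(): size=2
9. enqueue(41): size=3
10. enqueue(91): size=4
11. enqueue(66): size=5
12. dequeue(): size=4
13. enqueue(52): size=5
14. enqueue(3): size=6

Answer: -1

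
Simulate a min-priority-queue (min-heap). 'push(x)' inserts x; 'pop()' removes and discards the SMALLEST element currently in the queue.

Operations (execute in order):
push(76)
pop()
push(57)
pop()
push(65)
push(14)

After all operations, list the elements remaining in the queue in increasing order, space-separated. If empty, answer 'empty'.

push(76): heap contents = [76]
pop() → 76: heap contents = []
push(57): heap contents = [57]
pop() → 57: heap contents = []
push(65): heap contents = [65]
push(14): heap contents = [14, 65]

Answer: 14 65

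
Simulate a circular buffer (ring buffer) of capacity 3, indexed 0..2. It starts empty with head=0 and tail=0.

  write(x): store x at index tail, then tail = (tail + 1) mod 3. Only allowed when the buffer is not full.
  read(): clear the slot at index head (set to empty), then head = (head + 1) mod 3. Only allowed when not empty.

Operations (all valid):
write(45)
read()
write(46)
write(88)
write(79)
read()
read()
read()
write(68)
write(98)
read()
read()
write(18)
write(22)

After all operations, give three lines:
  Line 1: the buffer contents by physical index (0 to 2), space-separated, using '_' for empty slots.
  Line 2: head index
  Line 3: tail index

Answer: 18 22 _
0
2

Derivation:
write(45): buf=[45 _ _], head=0, tail=1, size=1
read(): buf=[_ _ _], head=1, tail=1, size=0
write(46): buf=[_ 46 _], head=1, tail=2, size=1
write(88): buf=[_ 46 88], head=1, tail=0, size=2
write(79): buf=[79 46 88], head=1, tail=1, size=3
read(): buf=[79 _ 88], head=2, tail=1, size=2
read(): buf=[79 _ _], head=0, tail=1, size=1
read(): buf=[_ _ _], head=1, tail=1, size=0
write(68): buf=[_ 68 _], head=1, tail=2, size=1
write(98): buf=[_ 68 98], head=1, tail=0, size=2
read(): buf=[_ _ 98], head=2, tail=0, size=1
read(): buf=[_ _ _], head=0, tail=0, size=0
write(18): buf=[18 _ _], head=0, tail=1, size=1
write(22): buf=[18 22 _], head=0, tail=2, size=2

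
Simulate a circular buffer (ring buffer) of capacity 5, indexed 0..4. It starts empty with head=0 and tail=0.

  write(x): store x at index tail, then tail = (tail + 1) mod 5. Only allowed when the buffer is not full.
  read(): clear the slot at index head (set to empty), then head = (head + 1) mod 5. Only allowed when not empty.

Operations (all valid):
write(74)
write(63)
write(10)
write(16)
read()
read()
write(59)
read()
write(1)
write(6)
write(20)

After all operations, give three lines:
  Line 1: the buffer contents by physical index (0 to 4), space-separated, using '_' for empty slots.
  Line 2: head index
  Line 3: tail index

Answer: 1 6 20 16 59
3
3

Derivation:
write(74): buf=[74 _ _ _ _], head=0, tail=1, size=1
write(63): buf=[74 63 _ _ _], head=0, tail=2, size=2
write(10): buf=[74 63 10 _ _], head=0, tail=3, size=3
write(16): buf=[74 63 10 16 _], head=0, tail=4, size=4
read(): buf=[_ 63 10 16 _], head=1, tail=4, size=3
read(): buf=[_ _ 10 16 _], head=2, tail=4, size=2
write(59): buf=[_ _ 10 16 59], head=2, tail=0, size=3
read(): buf=[_ _ _ 16 59], head=3, tail=0, size=2
write(1): buf=[1 _ _ 16 59], head=3, tail=1, size=3
write(6): buf=[1 6 _ 16 59], head=3, tail=2, size=4
write(20): buf=[1 6 20 16 59], head=3, tail=3, size=5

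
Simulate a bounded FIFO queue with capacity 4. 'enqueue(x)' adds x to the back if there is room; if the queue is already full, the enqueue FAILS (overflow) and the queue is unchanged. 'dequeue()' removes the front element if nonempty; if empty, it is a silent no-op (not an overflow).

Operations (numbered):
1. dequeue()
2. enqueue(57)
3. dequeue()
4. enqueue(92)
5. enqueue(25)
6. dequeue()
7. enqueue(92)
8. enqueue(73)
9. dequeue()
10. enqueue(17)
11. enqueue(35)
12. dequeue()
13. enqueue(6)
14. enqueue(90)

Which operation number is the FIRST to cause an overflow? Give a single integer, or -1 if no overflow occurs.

1. dequeue(): empty, no-op, size=0
2. enqueue(57): size=1
3. dequeue(): size=0
4. enqueue(92): size=1
5. enqueue(25): size=2
6. dequeue(): size=1
7. enqueue(92): size=2
8. enqueue(73): size=3
9. dequeue(): size=2
10. enqueue(17): size=3
11. enqueue(35): size=4
12. dequeue(): size=3
13. enqueue(6): size=4
14. enqueue(90): size=4=cap → OVERFLOW (fail)

Answer: 14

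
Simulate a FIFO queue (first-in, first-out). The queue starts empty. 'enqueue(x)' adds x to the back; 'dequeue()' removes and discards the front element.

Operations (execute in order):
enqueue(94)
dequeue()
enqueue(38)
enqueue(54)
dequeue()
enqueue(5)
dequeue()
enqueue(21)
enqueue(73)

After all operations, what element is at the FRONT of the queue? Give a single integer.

Answer: 5

Derivation:
enqueue(94): queue = [94]
dequeue(): queue = []
enqueue(38): queue = [38]
enqueue(54): queue = [38, 54]
dequeue(): queue = [54]
enqueue(5): queue = [54, 5]
dequeue(): queue = [5]
enqueue(21): queue = [5, 21]
enqueue(73): queue = [5, 21, 73]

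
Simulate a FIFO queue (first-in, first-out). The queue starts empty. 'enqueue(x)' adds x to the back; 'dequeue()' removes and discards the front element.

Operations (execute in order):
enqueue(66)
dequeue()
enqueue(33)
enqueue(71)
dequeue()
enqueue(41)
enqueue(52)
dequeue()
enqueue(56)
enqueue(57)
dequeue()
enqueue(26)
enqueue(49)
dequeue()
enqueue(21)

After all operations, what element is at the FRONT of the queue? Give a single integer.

enqueue(66): queue = [66]
dequeue(): queue = []
enqueue(33): queue = [33]
enqueue(71): queue = [33, 71]
dequeue(): queue = [71]
enqueue(41): queue = [71, 41]
enqueue(52): queue = [71, 41, 52]
dequeue(): queue = [41, 52]
enqueue(56): queue = [41, 52, 56]
enqueue(57): queue = [41, 52, 56, 57]
dequeue(): queue = [52, 56, 57]
enqueue(26): queue = [52, 56, 57, 26]
enqueue(49): queue = [52, 56, 57, 26, 49]
dequeue(): queue = [56, 57, 26, 49]
enqueue(21): queue = [56, 57, 26, 49, 21]

Answer: 56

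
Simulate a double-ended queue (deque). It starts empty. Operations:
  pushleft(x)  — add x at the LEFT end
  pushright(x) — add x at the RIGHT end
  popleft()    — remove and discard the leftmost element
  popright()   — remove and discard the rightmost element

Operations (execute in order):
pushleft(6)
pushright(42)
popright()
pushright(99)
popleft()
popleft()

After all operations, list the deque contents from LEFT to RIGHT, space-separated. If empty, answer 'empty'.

pushleft(6): [6]
pushright(42): [6, 42]
popright(): [6]
pushright(99): [6, 99]
popleft(): [99]
popleft(): []

Answer: empty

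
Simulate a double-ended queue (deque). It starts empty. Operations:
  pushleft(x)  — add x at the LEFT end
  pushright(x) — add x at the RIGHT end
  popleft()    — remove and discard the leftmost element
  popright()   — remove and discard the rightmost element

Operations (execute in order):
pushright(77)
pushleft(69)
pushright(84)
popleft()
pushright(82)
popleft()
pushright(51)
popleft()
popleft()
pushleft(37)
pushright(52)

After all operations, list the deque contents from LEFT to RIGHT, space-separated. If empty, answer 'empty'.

Answer: 37 51 52

Derivation:
pushright(77): [77]
pushleft(69): [69, 77]
pushright(84): [69, 77, 84]
popleft(): [77, 84]
pushright(82): [77, 84, 82]
popleft(): [84, 82]
pushright(51): [84, 82, 51]
popleft(): [82, 51]
popleft(): [51]
pushleft(37): [37, 51]
pushright(52): [37, 51, 52]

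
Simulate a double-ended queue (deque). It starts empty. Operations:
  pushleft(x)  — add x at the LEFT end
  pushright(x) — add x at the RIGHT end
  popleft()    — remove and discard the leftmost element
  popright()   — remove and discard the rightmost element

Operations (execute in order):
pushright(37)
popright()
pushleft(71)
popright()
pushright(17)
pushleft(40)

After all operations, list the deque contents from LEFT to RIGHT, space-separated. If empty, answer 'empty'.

pushright(37): [37]
popright(): []
pushleft(71): [71]
popright(): []
pushright(17): [17]
pushleft(40): [40, 17]

Answer: 40 17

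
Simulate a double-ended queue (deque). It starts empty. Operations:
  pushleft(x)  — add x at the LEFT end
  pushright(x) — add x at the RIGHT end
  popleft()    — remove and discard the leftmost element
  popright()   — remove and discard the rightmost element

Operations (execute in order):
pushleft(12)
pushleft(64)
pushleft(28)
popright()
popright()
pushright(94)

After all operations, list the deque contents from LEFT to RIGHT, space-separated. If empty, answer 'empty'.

pushleft(12): [12]
pushleft(64): [64, 12]
pushleft(28): [28, 64, 12]
popright(): [28, 64]
popright(): [28]
pushright(94): [28, 94]

Answer: 28 94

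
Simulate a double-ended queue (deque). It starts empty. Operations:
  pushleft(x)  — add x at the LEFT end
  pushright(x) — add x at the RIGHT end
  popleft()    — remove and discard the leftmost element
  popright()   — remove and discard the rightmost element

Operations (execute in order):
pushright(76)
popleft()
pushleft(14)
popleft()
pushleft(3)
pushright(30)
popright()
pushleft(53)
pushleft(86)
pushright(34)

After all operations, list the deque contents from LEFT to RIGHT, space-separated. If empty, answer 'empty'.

pushright(76): [76]
popleft(): []
pushleft(14): [14]
popleft(): []
pushleft(3): [3]
pushright(30): [3, 30]
popright(): [3]
pushleft(53): [53, 3]
pushleft(86): [86, 53, 3]
pushright(34): [86, 53, 3, 34]

Answer: 86 53 3 34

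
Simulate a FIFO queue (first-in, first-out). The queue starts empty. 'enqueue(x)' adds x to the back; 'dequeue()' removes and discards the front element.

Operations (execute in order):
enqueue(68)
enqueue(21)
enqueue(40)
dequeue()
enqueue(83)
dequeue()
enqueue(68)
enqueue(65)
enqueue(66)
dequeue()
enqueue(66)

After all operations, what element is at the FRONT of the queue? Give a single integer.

Answer: 83

Derivation:
enqueue(68): queue = [68]
enqueue(21): queue = [68, 21]
enqueue(40): queue = [68, 21, 40]
dequeue(): queue = [21, 40]
enqueue(83): queue = [21, 40, 83]
dequeue(): queue = [40, 83]
enqueue(68): queue = [40, 83, 68]
enqueue(65): queue = [40, 83, 68, 65]
enqueue(66): queue = [40, 83, 68, 65, 66]
dequeue(): queue = [83, 68, 65, 66]
enqueue(66): queue = [83, 68, 65, 66, 66]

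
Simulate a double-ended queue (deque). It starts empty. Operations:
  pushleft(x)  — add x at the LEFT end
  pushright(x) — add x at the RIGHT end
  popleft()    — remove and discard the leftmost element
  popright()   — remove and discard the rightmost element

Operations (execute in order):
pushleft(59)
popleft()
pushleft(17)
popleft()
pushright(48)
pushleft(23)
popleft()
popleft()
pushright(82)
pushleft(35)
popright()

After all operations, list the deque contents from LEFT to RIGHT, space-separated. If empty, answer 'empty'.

Answer: 35

Derivation:
pushleft(59): [59]
popleft(): []
pushleft(17): [17]
popleft(): []
pushright(48): [48]
pushleft(23): [23, 48]
popleft(): [48]
popleft(): []
pushright(82): [82]
pushleft(35): [35, 82]
popright(): [35]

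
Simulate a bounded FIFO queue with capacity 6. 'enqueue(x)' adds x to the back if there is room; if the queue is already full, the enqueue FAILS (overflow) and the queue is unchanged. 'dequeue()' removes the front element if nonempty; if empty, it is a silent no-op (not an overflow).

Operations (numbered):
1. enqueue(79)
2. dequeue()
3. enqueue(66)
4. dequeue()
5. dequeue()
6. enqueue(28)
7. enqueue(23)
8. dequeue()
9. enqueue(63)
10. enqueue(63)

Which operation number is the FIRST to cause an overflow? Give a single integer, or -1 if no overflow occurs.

1. enqueue(79): size=1
2. dequeue(): size=0
3. enqueue(66): size=1
4. dequeue(): size=0
5. dequeue(): empty, no-op, size=0
6. enqueue(28): size=1
7. enqueue(23): size=2
8. dequeue(): size=1
9. enqueue(63): size=2
10. enqueue(63): size=3

Answer: -1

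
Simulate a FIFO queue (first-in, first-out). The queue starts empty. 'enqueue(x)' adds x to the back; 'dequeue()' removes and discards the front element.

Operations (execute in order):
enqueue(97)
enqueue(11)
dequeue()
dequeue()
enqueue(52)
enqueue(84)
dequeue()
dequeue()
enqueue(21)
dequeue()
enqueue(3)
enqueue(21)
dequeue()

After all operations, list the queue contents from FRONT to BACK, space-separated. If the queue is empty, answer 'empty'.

enqueue(97): [97]
enqueue(11): [97, 11]
dequeue(): [11]
dequeue(): []
enqueue(52): [52]
enqueue(84): [52, 84]
dequeue(): [84]
dequeue(): []
enqueue(21): [21]
dequeue(): []
enqueue(3): [3]
enqueue(21): [3, 21]
dequeue(): [21]

Answer: 21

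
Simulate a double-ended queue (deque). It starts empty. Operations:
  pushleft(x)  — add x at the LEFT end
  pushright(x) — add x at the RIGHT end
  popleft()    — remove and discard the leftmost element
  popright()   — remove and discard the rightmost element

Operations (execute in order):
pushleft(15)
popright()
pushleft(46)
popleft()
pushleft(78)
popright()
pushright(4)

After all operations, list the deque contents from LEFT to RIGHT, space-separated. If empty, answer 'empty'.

Answer: 4

Derivation:
pushleft(15): [15]
popright(): []
pushleft(46): [46]
popleft(): []
pushleft(78): [78]
popright(): []
pushright(4): [4]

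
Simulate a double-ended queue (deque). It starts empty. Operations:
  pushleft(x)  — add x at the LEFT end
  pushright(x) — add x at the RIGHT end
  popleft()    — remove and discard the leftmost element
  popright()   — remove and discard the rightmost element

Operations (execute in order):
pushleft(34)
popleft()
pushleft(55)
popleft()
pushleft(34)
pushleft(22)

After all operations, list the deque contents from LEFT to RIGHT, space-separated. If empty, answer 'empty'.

pushleft(34): [34]
popleft(): []
pushleft(55): [55]
popleft(): []
pushleft(34): [34]
pushleft(22): [22, 34]

Answer: 22 34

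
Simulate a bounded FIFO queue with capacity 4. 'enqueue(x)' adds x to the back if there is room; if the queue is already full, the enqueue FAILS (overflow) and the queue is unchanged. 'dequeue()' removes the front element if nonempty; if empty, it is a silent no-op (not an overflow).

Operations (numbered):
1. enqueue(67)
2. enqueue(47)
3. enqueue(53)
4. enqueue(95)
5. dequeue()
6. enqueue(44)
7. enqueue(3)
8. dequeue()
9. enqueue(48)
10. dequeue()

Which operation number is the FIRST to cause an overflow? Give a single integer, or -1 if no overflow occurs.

1. enqueue(67): size=1
2. enqueue(47): size=2
3. enqueue(53): size=3
4. enqueue(95): size=4
5. dequeue(): size=3
6. enqueue(44): size=4
7. enqueue(3): size=4=cap → OVERFLOW (fail)
8. dequeue(): size=3
9. enqueue(48): size=4
10. dequeue(): size=3

Answer: 7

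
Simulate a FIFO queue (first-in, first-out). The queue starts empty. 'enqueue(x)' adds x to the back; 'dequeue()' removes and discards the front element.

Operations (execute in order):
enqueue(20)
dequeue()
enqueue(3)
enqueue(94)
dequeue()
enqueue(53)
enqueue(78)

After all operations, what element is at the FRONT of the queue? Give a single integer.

enqueue(20): queue = [20]
dequeue(): queue = []
enqueue(3): queue = [3]
enqueue(94): queue = [3, 94]
dequeue(): queue = [94]
enqueue(53): queue = [94, 53]
enqueue(78): queue = [94, 53, 78]

Answer: 94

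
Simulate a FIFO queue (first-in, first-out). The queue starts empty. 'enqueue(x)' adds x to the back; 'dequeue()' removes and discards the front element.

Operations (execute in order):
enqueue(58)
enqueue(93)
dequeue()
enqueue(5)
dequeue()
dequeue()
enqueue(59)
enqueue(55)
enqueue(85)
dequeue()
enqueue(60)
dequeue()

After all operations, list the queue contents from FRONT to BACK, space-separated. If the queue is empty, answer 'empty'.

enqueue(58): [58]
enqueue(93): [58, 93]
dequeue(): [93]
enqueue(5): [93, 5]
dequeue(): [5]
dequeue(): []
enqueue(59): [59]
enqueue(55): [59, 55]
enqueue(85): [59, 55, 85]
dequeue(): [55, 85]
enqueue(60): [55, 85, 60]
dequeue(): [85, 60]

Answer: 85 60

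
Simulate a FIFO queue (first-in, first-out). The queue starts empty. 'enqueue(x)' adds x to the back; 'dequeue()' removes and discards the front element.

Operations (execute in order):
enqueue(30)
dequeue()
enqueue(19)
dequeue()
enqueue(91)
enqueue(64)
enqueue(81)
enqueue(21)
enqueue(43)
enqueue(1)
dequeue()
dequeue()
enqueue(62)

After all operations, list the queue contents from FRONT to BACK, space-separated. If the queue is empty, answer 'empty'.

Answer: 81 21 43 1 62

Derivation:
enqueue(30): [30]
dequeue(): []
enqueue(19): [19]
dequeue(): []
enqueue(91): [91]
enqueue(64): [91, 64]
enqueue(81): [91, 64, 81]
enqueue(21): [91, 64, 81, 21]
enqueue(43): [91, 64, 81, 21, 43]
enqueue(1): [91, 64, 81, 21, 43, 1]
dequeue(): [64, 81, 21, 43, 1]
dequeue(): [81, 21, 43, 1]
enqueue(62): [81, 21, 43, 1, 62]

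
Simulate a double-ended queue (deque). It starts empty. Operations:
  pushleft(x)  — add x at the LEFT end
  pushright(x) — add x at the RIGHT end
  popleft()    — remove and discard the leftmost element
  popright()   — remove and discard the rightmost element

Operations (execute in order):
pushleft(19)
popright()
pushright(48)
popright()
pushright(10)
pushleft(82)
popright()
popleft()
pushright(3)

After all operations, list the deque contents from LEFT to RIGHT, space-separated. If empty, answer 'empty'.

pushleft(19): [19]
popright(): []
pushright(48): [48]
popright(): []
pushright(10): [10]
pushleft(82): [82, 10]
popright(): [82]
popleft(): []
pushright(3): [3]

Answer: 3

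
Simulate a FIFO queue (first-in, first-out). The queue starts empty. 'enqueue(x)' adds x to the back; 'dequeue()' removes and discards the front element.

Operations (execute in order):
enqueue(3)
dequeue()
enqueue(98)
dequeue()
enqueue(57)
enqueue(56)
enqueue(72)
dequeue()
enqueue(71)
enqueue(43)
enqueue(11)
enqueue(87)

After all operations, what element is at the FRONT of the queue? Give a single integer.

Answer: 56

Derivation:
enqueue(3): queue = [3]
dequeue(): queue = []
enqueue(98): queue = [98]
dequeue(): queue = []
enqueue(57): queue = [57]
enqueue(56): queue = [57, 56]
enqueue(72): queue = [57, 56, 72]
dequeue(): queue = [56, 72]
enqueue(71): queue = [56, 72, 71]
enqueue(43): queue = [56, 72, 71, 43]
enqueue(11): queue = [56, 72, 71, 43, 11]
enqueue(87): queue = [56, 72, 71, 43, 11, 87]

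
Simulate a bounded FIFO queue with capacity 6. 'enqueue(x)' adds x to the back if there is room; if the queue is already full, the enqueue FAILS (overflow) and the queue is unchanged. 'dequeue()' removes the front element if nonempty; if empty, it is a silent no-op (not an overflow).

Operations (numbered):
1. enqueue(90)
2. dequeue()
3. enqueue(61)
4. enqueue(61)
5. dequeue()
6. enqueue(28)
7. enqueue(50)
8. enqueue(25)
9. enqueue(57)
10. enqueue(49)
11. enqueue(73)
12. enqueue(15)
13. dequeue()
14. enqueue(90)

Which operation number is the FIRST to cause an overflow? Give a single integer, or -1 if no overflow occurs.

1. enqueue(90): size=1
2. dequeue(): size=0
3. enqueue(61): size=1
4. enqueue(61): size=2
5. dequeue(): size=1
6. enqueue(28): size=2
7. enqueue(50): size=3
8. enqueue(25): size=4
9. enqueue(57): size=5
10. enqueue(49): size=6
11. enqueue(73): size=6=cap → OVERFLOW (fail)
12. enqueue(15): size=6=cap → OVERFLOW (fail)
13. dequeue(): size=5
14. enqueue(90): size=6

Answer: 11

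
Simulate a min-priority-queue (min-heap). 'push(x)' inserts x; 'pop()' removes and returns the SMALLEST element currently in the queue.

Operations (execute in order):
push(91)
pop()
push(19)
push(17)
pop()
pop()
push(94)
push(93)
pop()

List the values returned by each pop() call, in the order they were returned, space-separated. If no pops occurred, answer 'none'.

Answer: 91 17 19 93

Derivation:
push(91): heap contents = [91]
pop() → 91: heap contents = []
push(19): heap contents = [19]
push(17): heap contents = [17, 19]
pop() → 17: heap contents = [19]
pop() → 19: heap contents = []
push(94): heap contents = [94]
push(93): heap contents = [93, 94]
pop() → 93: heap contents = [94]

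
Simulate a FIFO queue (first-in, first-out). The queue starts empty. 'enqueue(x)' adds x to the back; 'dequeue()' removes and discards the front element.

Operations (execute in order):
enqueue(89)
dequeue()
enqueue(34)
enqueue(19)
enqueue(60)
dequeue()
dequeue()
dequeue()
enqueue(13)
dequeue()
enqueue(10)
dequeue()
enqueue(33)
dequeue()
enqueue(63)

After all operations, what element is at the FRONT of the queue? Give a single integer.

Answer: 63

Derivation:
enqueue(89): queue = [89]
dequeue(): queue = []
enqueue(34): queue = [34]
enqueue(19): queue = [34, 19]
enqueue(60): queue = [34, 19, 60]
dequeue(): queue = [19, 60]
dequeue(): queue = [60]
dequeue(): queue = []
enqueue(13): queue = [13]
dequeue(): queue = []
enqueue(10): queue = [10]
dequeue(): queue = []
enqueue(33): queue = [33]
dequeue(): queue = []
enqueue(63): queue = [63]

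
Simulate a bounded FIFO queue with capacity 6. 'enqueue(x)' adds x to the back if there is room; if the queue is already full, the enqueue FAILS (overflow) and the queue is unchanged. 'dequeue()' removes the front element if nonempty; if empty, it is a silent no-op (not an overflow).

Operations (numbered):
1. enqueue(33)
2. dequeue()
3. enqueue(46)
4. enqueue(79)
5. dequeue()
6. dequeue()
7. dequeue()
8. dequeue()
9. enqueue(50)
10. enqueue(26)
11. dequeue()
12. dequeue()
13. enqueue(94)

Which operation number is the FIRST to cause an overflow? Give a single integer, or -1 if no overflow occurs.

Answer: -1

Derivation:
1. enqueue(33): size=1
2. dequeue(): size=0
3. enqueue(46): size=1
4. enqueue(79): size=2
5. dequeue(): size=1
6. dequeue(): size=0
7. dequeue(): empty, no-op, size=0
8. dequeue(): empty, no-op, size=0
9. enqueue(50): size=1
10. enqueue(26): size=2
11. dequeue(): size=1
12. dequeue(): size=0
13. enqueue(94): size=1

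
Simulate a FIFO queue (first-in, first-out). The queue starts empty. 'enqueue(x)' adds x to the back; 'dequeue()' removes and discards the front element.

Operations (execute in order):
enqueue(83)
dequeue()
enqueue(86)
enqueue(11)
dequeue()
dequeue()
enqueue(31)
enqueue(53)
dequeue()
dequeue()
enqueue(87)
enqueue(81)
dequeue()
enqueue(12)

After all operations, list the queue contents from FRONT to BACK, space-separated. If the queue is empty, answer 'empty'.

enqueue(83): [83]
dequeue(): []
enqueue(86): [86]
enqueue(11): [86, 11]
dequeue(): [11]
dequeue(): []
enqueue(31): [31]
enqueue(53): [31, 53]
dequeue(): [53]
dequeue(): []
enqueue(87): [87]
enqueue(81): [87, 81]
dequeue(): [81]
enqueue(12): [81, 12]

Answer: 81 12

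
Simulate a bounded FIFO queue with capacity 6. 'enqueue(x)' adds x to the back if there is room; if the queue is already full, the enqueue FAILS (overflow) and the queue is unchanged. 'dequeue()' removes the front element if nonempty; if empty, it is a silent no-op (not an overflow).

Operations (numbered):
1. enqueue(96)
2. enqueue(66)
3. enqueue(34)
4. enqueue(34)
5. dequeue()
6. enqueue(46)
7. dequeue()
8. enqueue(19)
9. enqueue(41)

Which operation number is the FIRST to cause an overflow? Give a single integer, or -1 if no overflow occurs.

1. enqueue(96): size=1
2. enqueue(66): size=2
3. enqueue(34): size=3
4. enqueue(34): size=4
5. dequeue(): size=3
6. enqueue(46): size=4
7. dequeue(): size=3
8. enqueue(19): size=4
9. enqueue(41): size=5

Answer: -1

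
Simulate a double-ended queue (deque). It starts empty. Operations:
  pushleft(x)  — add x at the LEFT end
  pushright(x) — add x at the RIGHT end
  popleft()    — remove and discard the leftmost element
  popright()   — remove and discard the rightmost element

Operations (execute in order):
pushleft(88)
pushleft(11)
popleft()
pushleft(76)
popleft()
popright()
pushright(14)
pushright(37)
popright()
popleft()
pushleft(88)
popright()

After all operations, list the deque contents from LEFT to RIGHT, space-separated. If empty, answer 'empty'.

Answer: empty

Derivation:
pushleft(88): [88]
pushleft(11): [11, 88]
popleft(): [88]
pushleft(76): [76, 88]
popleft(): [88]
popright(): []
pushright(14): [14]
pushright(37): [14, 37]
popright(): [14]
popleft(): []
pushleft(88): [88]
popright(): []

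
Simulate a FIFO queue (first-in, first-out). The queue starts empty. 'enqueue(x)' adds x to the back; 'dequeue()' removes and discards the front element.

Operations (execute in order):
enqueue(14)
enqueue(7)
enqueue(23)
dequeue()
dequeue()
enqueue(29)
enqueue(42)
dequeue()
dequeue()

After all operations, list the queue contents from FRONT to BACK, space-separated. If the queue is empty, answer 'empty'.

enqueue(14): [14]
enqueue(7): [14, 7]
enqueue(23): [14, 7, 23]
dequeue(): [7, 23]
dequeue(): [23]
enqueue(29): [23, 29]
enqueue(42): [23, 29, 42]
dequeue(): [29, 42]
dequeue(): [42]

Answer: 42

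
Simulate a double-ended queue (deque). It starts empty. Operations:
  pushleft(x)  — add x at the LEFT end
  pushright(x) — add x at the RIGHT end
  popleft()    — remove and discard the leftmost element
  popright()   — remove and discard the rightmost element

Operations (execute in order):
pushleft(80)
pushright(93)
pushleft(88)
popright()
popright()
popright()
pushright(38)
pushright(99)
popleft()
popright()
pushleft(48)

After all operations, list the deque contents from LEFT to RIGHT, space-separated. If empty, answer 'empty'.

pushleft(80): [80]
pushright(93): [80, 93]
pushleft(88): [88, 80, 93]
popright(): [88, 80]
popright(): [88]
popright(): []
pushright(38): [38]
pushright(99): [38, 99]
popleft(): [99]
popright(): []
pushleft(48): [48]

Answer: 48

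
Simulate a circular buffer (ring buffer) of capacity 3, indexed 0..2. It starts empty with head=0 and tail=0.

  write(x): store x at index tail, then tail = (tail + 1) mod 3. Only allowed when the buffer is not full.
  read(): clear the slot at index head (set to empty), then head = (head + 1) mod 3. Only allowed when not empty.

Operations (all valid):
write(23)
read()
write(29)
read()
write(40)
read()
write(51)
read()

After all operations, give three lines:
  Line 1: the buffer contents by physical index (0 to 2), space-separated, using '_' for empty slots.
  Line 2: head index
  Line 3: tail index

Answer: _ _ _
1
1

Derivation:
write(23): buf=[23 _ _], head=0, tail=1, size=1
read(): buf=[_ _ _], head=1, tail=1, size=0
write(29): buf=[_ 29 _], head=1, tail=2, size=1
read(): buf=[_ _ _], head=2, tail=2, size=0
write(40): buf=[_ _ 40], head=2, tail=0, size=1
read(): buf=[_ _ _], head=0, tail=0, size=0
write(51): buf=[51 _ _], head=0, tail=1, size=1
read(): buf=[_ _ _], head=1, tail=1, size=0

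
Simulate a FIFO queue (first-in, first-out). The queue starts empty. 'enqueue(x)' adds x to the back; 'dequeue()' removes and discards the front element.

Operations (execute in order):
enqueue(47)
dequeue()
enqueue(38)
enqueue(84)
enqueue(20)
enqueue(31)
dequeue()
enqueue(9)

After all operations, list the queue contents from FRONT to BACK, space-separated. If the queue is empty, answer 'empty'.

enqueue(47): [47]
dequeue(): []
enqueue(38): [38]
enqueue(84): [38, 84]
enqueue(20): [38, 84, 20]
enqueue(31): [38, 84, 20, 31]
dequeue(): [84, 20, 31]
enqueue(9): [84, 20, 31, 9]

Answer: 84 20 31 9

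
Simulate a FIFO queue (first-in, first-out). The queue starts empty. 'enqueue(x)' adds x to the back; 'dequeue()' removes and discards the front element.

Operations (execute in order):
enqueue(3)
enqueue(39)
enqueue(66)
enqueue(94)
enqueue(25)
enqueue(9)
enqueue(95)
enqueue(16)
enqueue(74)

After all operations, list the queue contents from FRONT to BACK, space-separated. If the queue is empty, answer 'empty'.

Answer: 3 39 66 94 25 9 95 16 74

Derivation:
enqueue(3): [3]
enqueue(39): [3, 39]
enqueue(66): [3, 39, 66]
enqueue(94): [3, 39, 66, 94]
enqueue(25): [3, 39, 66, 94, 25]
enqueue(9): [3, 39, 66, 94, 25, 9]
enqueue(95): [3, 39, 66, 94, 25, 9, 95]
enqueue(16): [3, 39, 66, 94, 25, 9, 95, 16]
enqueue(74): [3, 39, 66, 94, 25, 9, 95, 16, 74]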